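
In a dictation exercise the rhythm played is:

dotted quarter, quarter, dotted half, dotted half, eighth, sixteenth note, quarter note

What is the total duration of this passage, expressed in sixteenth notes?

Express everything in sixteenth notes: dotted quarter = 6; quarter = 4; dotted half = 12; dotted half = 12; eighth = 2; sixteenth note = 1; quarter note = 4.
Altogether 6 + 4 + 12 + 12 + 2 + 1 + 4 = 41 sixteenth notes.

41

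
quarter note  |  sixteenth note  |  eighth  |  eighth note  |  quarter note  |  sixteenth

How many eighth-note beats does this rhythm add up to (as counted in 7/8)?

One eighth-note beat = 2 sixteenth notes.
Working in sixteenth notes: quarter note = 4; sixteenth note = 1; eighth = 2; eighth note = 2; quarter note = 4; sixteenth = 1.
Total: 4 + 1 + 2 + 2 + 4 + 1 = 14.
14 ÷ 2 = 7 beats.

7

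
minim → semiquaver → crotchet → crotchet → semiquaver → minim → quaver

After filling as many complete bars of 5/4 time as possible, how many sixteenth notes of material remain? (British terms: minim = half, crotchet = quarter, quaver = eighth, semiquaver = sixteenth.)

8

One bar of 5/4 = 20 sixteenth notes.
Working in sixteenth notes: minim = 8; semiquaver = 1; crotchet = 4; crotchet = 4; semiquaver = 1; minim = 8; quaver = 2.
Sum: 8 + 1 + 4 + 4 + 1 + 8 + 2 = 28.
28 ÷ 20 = 1 complete bar with 8 sixteenth notes remaining.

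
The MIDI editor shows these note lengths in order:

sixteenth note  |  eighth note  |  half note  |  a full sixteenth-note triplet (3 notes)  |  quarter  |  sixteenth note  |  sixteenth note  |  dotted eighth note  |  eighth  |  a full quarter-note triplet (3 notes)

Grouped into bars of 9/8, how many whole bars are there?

One bar of 9/8 = 18 sixteenth notes.
Each duration in sixteenth notes: sixteenth note = 1; eighth note = 2; half note = 8; a full sixteenth-note triplet (3 notes) (three triplet sixteenths span one eighth) = 2; quarter = 4; sixteenth note = 1; sixteenth note = 1; dotted eighth note = 3; eighth = 2; a full quarter-note triplet (3 notes) (three triplet quarters span one half) = 8.
Altogether 1 + 2 + 8 + 2 + 4 + 1 + 1 + 3 + 2 + 8 = 32.
32 ÷ 18 = 1 complete bar with 14 left over.

1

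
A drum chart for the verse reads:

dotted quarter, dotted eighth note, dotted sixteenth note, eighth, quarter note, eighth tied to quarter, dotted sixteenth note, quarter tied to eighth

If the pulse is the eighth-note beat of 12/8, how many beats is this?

15

One eighth-note beat = 4 thirty-second notes.
Each duration in thirty-second notes: dotted quarter = 12; dotted eighth note = 6; dotted sixteenth note = 3; eighth = 4; quarter note = 8; eighth tied to quarter (eighth + quarter) = 12; dotted sixteenth note = 3; quarter tied to eighth (quarter + eighth) = 12.
Adding: 12 + 6 + 3 + 4 + 8 + 12 + 3 + 12 = 60.
60 ÷ 4 = 15 beats.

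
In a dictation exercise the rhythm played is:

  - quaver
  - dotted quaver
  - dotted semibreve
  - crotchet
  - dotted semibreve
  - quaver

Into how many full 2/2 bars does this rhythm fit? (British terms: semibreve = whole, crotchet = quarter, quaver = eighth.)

3

One bar of 2/2 = 16 sixteenth notes.
Working in sixteenth notes: quaver = 2; dotted quaver = 3; dotted semibreve = 24; crotchet = 4; dotted semibreve = 24; quaver = 2.
Altogether 2 + 3 + 24 + 4 + 24 + 2 = 59.
59 ÷ 16 = 3 complete bars with 11 left over.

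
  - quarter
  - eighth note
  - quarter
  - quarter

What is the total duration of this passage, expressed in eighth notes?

7

In eighth notes: quarter = 2; eighth note = 1; quarter = 2; quarter = 2.
Adding: 2 + 1 + 2 + 2 = 7 eighth notes.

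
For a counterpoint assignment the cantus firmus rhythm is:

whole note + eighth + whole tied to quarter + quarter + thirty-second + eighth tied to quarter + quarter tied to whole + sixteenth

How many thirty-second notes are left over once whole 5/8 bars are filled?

19

One bar of 5/8 = 20 thirty-second notes.
Convert each value to thirty-second notes: whole note = 32; eighth = 4; whole tied to quarter (whole + quarter) = 40; quarter = 8; thirty-second = 1; eighth tied to quarter (eighth + quarter) = 12; quarter tied to whole (quarter + whole) = 40; sixteenth = 2.
Adding: 32 + 4 + 40 + 8 + 1 + 12 + 40 + 2 = 139.
139 ÷ 20 = 6 complete bars with 19 thirty-second notes remaining.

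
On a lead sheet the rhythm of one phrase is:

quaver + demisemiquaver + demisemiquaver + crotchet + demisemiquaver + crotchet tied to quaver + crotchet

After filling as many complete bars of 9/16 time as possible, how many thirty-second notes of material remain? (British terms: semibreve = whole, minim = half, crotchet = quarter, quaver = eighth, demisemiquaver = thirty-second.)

17

One bar of 9/16 = 18 thirty-second notes.
Express everything in thirty-second notes: quaver = 4; demisemiquaver = 1; demisemiquaver = 1; crotchet = 8; demisemiquaver = 1; crotchet tied to quaver (crotchet + quaver) = 12; crotchet = 8.
Altogether 4 + 1 + 1 + 8 + 1 + 12 + 8 = 35.
35 ÷ 18 = 1 complete bar with 17 thirty-second notes remaining.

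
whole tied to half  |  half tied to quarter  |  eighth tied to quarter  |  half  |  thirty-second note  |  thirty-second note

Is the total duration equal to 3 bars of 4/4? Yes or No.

One bar of 4/4 = 32 thirty-second notes, so 3 bars = 96.
Working in thirty-second notes: whole tied to half (whole + half) = 48; half tied to quarter (half + quarter) = 24; eighth tied to quarter (eighth + quarter) = 12; half = 16; thirty-second note = 1; thirty-second note = 1.
Total: 48 + 24 + 12 + 16 + 1 + 1 = 102.
102 exceeds 96, so the answer is No.

No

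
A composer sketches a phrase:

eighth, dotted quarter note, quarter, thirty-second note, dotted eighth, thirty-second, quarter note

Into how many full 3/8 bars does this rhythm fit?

3

One bar of 3/8 = 12 thirty-second notes.
Convert each value to thirty-second notes: eighth = 4; dotted quarter note = 12; quarter = 8; thirty-second note = 1; dotted eighth = 6; thirty-second = 1; quarter note = 8.
Sum: 4 + 12 + 8 + 1 + 6 + 1 + 8 = 40.
40 ÷ 12 = 3 complete bars with 4 left over.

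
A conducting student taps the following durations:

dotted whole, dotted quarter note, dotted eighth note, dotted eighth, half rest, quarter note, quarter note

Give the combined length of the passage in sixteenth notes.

Convert each value to sixteenth notes: dotted whole = 24; dotted quarter note = 6; dotted eighth note = 3; dotted eighth = 3; half rest = 8; quarter note = 4; quarter note = 4.
Sum: 24 + 6 + 3 + 3 + 8 + 4 + 4 = 52 sixteenth notes.

52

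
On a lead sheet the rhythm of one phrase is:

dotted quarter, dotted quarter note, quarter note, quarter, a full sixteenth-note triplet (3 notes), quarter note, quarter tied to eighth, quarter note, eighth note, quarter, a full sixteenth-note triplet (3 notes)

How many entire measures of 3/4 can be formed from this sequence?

One bar of 3/4 = 6 eighth notes.
Convert each value to eighth notes: dotted quarter = 3; dotted quarter note = 3; quarter note = 2; quarter = 2; a full sixteenth-note triplet (3 notes) (three triplet sixteenths span one eighth) = 1; quarter note = 2; quarter tied to eighth (quarter + eighth) = 3; quarter note = 2; eighth note = 1; quarter = 2; a full sixteenth-note triplet (3 notes) (three triplet sixteenths span one eighth) = 1.
Altogether 3 + 3 + 2 + 2 + 1 + 2 + 3 + 2 + 1 + 2 + 1 = 22.
22 ÷ 6 = 3 complete bars with 4 left over.

3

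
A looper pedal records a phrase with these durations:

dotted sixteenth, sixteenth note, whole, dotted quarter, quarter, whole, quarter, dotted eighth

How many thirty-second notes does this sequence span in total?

Convert each value to thirty-second notes: dotted sixteenth = 3; sixteenth note = 2; whole = 32; dotted quarter = 12; quarter = 8; whole = 32; quarter = 8; dotted eighth = 6.
Sum: 3 + 2 + 32 + 12 + 8 + 32 + 8 + 6 = 103 thirty-second notes.

103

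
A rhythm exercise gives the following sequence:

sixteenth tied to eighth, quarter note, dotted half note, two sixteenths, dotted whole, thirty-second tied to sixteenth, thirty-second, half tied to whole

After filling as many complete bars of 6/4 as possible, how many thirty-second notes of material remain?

One bar of 6/4 = 48 thirty-second notes.
Express everything in thirty-second notes: sixteenth tied to eighth (sixteenth + eighth) = 6; quarter note = 8; dotted half note = 24; sixteenth = 2; sixteenth = 2; dotted whole = 48; thirty-second tied to sixteenth (thirty-second + sixteenth) = 3; thirty-second = 1; half tied to whole (half + whole) = 48.
Sum: 6 + 8 + 24 + 2 + 2 + 48 + 3 + 1 + 48 = 142.
142 ÷ 48 = 2 complete bars with 46 thirty-second notes remaining.

46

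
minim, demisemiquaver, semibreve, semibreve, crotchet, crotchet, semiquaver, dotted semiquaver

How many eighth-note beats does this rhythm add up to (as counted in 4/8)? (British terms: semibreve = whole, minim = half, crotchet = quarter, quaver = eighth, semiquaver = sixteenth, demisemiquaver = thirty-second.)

25.5

One eighth-note beat = 4 thirty-second notes.
Each duration in thirty-second notes: minim = 16; demisemiquaver = 1; semibreve = 32; semibreve = 32; crotchet = 8; crotchet = 8; semiquaver = 2; dotted semiquaver = 3.
Adding: 16 + 1 + 32 + 32 + 8 + 8 + 2 + 3 = 102.
102 ÷ 4 = 25.5 beats.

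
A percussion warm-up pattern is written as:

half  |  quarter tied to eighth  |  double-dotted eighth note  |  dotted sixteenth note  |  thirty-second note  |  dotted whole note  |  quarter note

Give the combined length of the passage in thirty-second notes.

95

Each duration in thirty-second notes: half = 16; quarter tied to eighth (quarter + eighth) = 12; double-dotted eighth note = 7; dotted sixteenth note = 3; thirty-second note = 1; dotted whole note = 48; quarter note = 8.
Adding: 16 + 12 + 7 + 3 + 1 + 48 + 8 = 95 thirty-second notes.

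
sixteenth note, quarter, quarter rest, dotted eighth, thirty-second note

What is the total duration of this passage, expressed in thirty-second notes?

25

In thirty-second notes: sixteenth note = 2; quarter = 8; quarter rest = 8; dotted eighth = 6; thirty-second note = 1.
Adding: 2 + 8 + 8 + 6 + 1 = 25 thirty-second notes.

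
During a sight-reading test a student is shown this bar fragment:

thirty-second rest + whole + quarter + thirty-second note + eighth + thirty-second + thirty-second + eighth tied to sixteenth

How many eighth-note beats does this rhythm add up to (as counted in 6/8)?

13.5

One eighth-note beat = 4 thirty-second notes.
Working in thirty-second notes: thirty-second rest = 1; whole = 32; quarter = 8; thirty-second note = 1; eighth = 4; thirty-second = 1; thirty-second = 1; eighth tied to sixteenth (eighth + sixteenth) = 6.
Adding: 1 + 32 + 8 + 1 + 4 + 1 + 1 + 6 = 54.
54 ÷ 4 = 13.5 beats.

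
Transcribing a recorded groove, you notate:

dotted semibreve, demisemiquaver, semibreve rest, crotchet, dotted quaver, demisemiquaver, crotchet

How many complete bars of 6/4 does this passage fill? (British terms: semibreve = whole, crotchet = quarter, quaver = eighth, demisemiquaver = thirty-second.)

2

One bar of 6/4 = 48 thirty-second notes.
Express everything in thirty-second notes: dotted semibreve = 48; demisemiquaver = 1; semibreve rest = 32; crotchet = 8; dotted quaver = 6; demisemiquaver = 1; crotchet = 8.
Altogether 48 + 1 + 32 + 8 + 6 + 1 + 8 = 104.
104 ÷ 48 = 2 complete bars with 8 left over.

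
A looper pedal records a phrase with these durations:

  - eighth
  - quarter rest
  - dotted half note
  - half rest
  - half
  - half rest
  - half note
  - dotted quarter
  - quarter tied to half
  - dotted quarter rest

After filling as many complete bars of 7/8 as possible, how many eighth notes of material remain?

One bar of 7/8 = 7 eighth notes.
In eighth notes: eighth = 1; quarter rest = 2; dotted half note = 6; half rest = 4; half = 4; half rest = 4; half note = 4; dotted quarter = 3; quarter tied to half (quarter + half) = 6; dotted quarter rest = 3.
Sum: 1 + 2 + 6 + 4 + 4 + 4 + 4 + 3 + 6 + 3 = 37.
37 ÷ 7 = 5 complete bars with 2 eighth notes remaining.

2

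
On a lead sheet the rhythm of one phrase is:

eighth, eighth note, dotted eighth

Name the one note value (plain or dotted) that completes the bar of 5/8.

dotted eighth note

The bar of 5/8 = 10 sixteenth notes.
Each duration in sixteenth notes: eighth = 2; eighth note = 2; dotted eighth = 3.
Adding: 2 + 2 + 3 = 7.
Remaining: 10 − 7 = 3 sixteenth notes, which is a dotted eighth note.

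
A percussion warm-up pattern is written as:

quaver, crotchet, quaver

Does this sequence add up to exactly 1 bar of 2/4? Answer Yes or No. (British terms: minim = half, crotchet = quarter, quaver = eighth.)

One bar of 2/4 = 4 eighth notes.
Convert each value to eighth notes: quaver = 1; crotchet = 2; quaver = 1.
Adding: 1 + 2 + 1 = 4.
4 equals 4, so the answer is Yes.

Yes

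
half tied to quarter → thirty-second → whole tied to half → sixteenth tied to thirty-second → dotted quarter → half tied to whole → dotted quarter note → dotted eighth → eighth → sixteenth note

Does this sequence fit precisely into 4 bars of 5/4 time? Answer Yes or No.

Yes

One bar of 5/4 = 40 thirty-second notes, so 4 bars = 160.
Each duration in thirty-second notes: half tied to quarter (half + quarter) = 24; thirty-second = 1; whole tied to half (whole + half) = 48; sixteenth tied to thirty-second (sixteenth + thirty-second) = 3; dotted quarter = 12; half tied to whole (half + whole) = 48; dotted quarter note = 12; dotted eighth = 6; eighth = 4; sixteenth note = 2.
Total: 24 + 1 + 48 + 3 + 12 + 48 + 12 + 6 + 4 + 2 = 160.
160 equals 160, so the answer is Yes.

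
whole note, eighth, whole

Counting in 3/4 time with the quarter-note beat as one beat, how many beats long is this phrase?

One quarter-note beat = 2 eighth notes.
Working in eighth notes: whole note = 8; eighth = 1; whole = 8.
Sum: 8 + 1 + 8 = 17.
17 ÷ 2 = 8.5 beats.

8.5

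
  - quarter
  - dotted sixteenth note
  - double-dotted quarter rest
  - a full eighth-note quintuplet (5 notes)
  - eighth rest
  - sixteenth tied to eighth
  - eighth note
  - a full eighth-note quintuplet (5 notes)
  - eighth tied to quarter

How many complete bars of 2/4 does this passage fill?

5

One bar of 2/4 = 16 thirty-second notes.
In thirty-second notes: quarter = 8; dotted sixteenth note = 3; double-dotted quarter rest = 14; a full eighth-note quintuplet (5 notes) (five quintuplet eighths span one half) = 16; eighth rest = 4; sixteenth tied to eighth (sixteenth + eighth) = 6; eighth note = 4; a full eighth-note quintuplet (5 notes) (five quintuplet eighths span one half) = 16; eighth tied to quarter (eighth + quarter) = 12.
Altogether 8 + 3 + 14 + 16 + 4 + 6 + 4 + 16 + 12 = 83.
83 ÷ 16 = 5 complete bars with 3 left over.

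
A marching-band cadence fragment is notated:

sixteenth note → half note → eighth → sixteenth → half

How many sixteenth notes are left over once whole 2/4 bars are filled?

4

One bar of 2/4 = 8 sixteenth notes.
Express everything in sixteenth notes: sixteenth note = 1; half note = 8; eighth = 2; sixteenth = 1; half = 8.
Sum: 1 + 8 + 2 + 1 + 8 = 20.
20 ÷ 8 = 2 complete bars with 4 sixteenth notes remaining.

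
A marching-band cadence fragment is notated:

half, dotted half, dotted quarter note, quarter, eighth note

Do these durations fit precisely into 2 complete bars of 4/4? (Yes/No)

Yes

One bar of 4/4 = 8 eighth notes, so 2 bars = 16.
Convert each value to eighth notes: half = 4; dotted half = 6; dotted quarter note = 3; quarter = 2; eighth note = 1.
Altogether 4 + 6 + 3 + 2 + 1 = 16.
16 equals 16, so the answer is Yes.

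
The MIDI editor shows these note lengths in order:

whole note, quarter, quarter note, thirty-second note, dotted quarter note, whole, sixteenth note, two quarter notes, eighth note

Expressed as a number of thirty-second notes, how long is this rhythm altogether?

Express everything in thirty-second notes: whole note = 32; quarter = 8; quarter note = 8; thirty-second note = 1; dotted quarter note = 12; whole = 32; sixteenth note = 2; quarter note = 8; quarter note = 8; eighth note = 4.
Sum: 32 + 8 + 8 + 1 + 12 + 32 + 2 + 8 + 8 + 4 = 115 thirty-second notes.

115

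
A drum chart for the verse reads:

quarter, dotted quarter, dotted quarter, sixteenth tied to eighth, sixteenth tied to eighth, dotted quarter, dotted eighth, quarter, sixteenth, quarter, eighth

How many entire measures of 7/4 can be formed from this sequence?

One bar of 7/4 = 28 sixteenth notes.
Each duration in sixteenth notes: quarter = 4; dotted quarter = 6; dotted quarter = 6; sixteenth tied to eighth (sixteenth + eighth) = 3; sixteenth tied to eighth (sixteenth + eighth) = 3; dotted quarter = 6; dotted eighth = 3; quarter = 4; sixteenth = 1; quarter = 4; eighth = 2.
Adding: 4 + 6 + 6 + 3 + 3 + 6 + 3 + 4 + 1 + 4 + 2 = 42.
42 ÷ 28 = 1 complete bar with 14 left over.

1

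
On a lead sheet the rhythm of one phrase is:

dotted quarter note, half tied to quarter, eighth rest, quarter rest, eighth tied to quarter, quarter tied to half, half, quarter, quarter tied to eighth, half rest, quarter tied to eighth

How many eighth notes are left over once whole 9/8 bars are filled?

One bar of 9/8 = 9 eighth notes.
In eighth notes: dotted quarter note = 3; half tied to quarter (half + quarter) = 6; eighth rest = 1; quarter rest = 2; eighth tied to quarter (eighth + quarter) = 3; quarter tied to half (quarter + half) = 6; half = 4; quarter = 2; quarter tied to eighth (quarter + eighth) = 3; half rest = 4; quarter tied to eighth (quarter + eighth) = 3.
Total: 3 + 6 + 1 + 2 + 3 + 6 + 4 + 2 + 3 + 4 + 3 = 37.
37 ÷ 9 = 4 complete bars with 1 eighth note remaining.

1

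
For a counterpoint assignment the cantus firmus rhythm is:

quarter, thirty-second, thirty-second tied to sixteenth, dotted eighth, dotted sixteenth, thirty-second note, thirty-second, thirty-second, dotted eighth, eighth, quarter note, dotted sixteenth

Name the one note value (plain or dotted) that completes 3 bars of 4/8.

3 bars of 4/8 = 48 thirty-second notes.
Each duration in thirty-second notes: quarter = 8; thirty-second = 1; thirty-second tied to sixteenth (thirty-second + sixteenth) = 3; dotted eighth = 6; dotted sixteenth = 3; thirty-second note = 1; thirty-second = 1; thirty-second = 1; dotted eighth = 6; eighth = 4; quarter note = 8; dotted sixteenth = 3.
Total: 8 + 1 + 3 + 6 + 3 + 1 + 1 + 1 + 6 + 4 + 8 + 3 = 45.
Remaining: 48 − 45 = 3 thirty-second notes, which is a dotted sixteenth note.

dotted sixteenth note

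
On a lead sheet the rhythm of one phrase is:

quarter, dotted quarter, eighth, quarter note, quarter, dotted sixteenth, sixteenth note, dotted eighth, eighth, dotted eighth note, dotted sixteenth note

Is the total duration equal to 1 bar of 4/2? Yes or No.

One bar of 4/2 = 64 thirty-second notes.
In thirty-second notes: quarter = 8; dotted quarter = 12; eighth = 4; quarter note = 8; quarter = 8; dotted sixteenth = 3; sixteenth note = 2; dotted eighth = 6; eighth = 4; dotted eighth note = 6; dotted sixteenth note = 3.
Altogether 8 + 12 + 4 + 8 + 8 + 3 + 2 + 6 + 4 + 6 + 3 = 64.
64 equals 64, so the answer is Yes.

Yes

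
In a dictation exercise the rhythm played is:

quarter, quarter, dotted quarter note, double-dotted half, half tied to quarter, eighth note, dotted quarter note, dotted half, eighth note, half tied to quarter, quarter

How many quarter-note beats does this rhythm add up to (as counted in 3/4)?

One quarter-note beat = 2 eighth notes.
Each duration in eighth notes: quarter = 2; quarter = 2; dotted quarter note = 3; double-dotted half = 7; half tied to quarter (half + quarter) = 6; eighth note = 1; dotted quarter note = 3; dotted half = 6; eighth note = 1; half tied to quarter (half + quarter) = 6; quarter = 2.
Altogether 2 + 2 + 3 + 7 + 6 + 1 + 3 + 6 + 1 + 6 + 2 = 39.
39 ÷ 2 = 19.5 beats.

19.5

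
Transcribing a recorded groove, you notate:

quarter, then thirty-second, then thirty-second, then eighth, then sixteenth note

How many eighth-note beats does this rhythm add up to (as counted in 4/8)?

One eighth-note beat = 4 thirty-second notes.
Working in thirty-second notes: quarter = 8; thirty-second = 1; thirty-second = 1; eighth = 4; sixteenth note = 2.
Adding: 8 + 1 + 1 + 4 + 2 = 16.
16 ÷ 4 = 4 beats.

4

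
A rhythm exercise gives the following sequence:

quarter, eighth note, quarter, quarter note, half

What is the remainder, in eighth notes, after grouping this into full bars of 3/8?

One bar of 3/8 = 3 eighth notes.
Working in eighth notes: quarter = 2; eighth note = 1; quarter = 2; quarter note = 2; half = 4.
Total: 2 + 1 + 2 + 2 + 4 = 11.
11 ÷ 3 = 3 complete bars with 2 eighth notes remaining.

2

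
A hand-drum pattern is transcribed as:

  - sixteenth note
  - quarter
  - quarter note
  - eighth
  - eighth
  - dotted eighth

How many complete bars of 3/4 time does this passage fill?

One bar of 3/4 = 12 sixteenth notes.
Convert each value to sixteenth notes: sixteenth note = 1; quarter = 4; quarter note = 4; eighth = 2; eighth = 2; dotted eighth = 3.
Sum: 1 + 4 + 4 + 2 + 2 + 3 = 16.
16 ÷ 12 = 1 complete bar with 4 left over.

1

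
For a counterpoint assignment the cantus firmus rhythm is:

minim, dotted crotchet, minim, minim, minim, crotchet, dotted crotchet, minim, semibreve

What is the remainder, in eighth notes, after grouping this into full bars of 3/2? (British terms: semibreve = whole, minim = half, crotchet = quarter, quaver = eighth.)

One bar of 3/2 = 12 eighth notes.
Each duration in eighth notes: minim = 4; dotted crotchet = 3; minim = 4; minim = 4; minim = 4; crotchet = 2; dotted crotchet = 3; minim = 4; semibreve = 8.
Sum: 4 + 3 + 4 + 4 + 4 + 2 + 3 + 4 + 8 = 36.
36 ÷ 12 = 3 complete bars with 0 eighth notes remaining.

0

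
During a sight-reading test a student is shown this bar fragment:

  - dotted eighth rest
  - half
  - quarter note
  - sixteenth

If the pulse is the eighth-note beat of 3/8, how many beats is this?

One eighth-note beat = 2 sixteenth notes.
Express everything in sixteenth notes: dotted eighth rest = 3; half = 8; quarter note = 4; sixteenth = 1.
Altogether 3 + 8 + 4 + 1 = 16.
16 ÷ 2 = 8 beats.

8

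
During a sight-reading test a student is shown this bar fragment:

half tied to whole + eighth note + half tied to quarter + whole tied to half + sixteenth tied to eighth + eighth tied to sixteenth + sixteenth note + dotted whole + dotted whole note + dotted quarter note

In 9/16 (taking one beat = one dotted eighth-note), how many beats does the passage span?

41

One dotted eighth-note beat = 3 sixteenth notes.
Convert each value to sixteenth notes: half tied to whole (half + whole) = 24; eighth note = 2; half tied to quarter (half + quarter) = 12; whole tied to half (whole + half) = 24; sixteenth tied to eighth (sixteenth + eighth) = 3; eighth tied to sixteenth (eighth + sixteenth) = 3; sixteenth note = 1; dotted whole = 24; dotted whole note = 24; dotted quarter note = 6.
Altogether 24 + 2 + 12 + 24 + 3 + 3 + 1 + 24 + 24 + 6 = 123.
123 ÷ 3 = 41 beats.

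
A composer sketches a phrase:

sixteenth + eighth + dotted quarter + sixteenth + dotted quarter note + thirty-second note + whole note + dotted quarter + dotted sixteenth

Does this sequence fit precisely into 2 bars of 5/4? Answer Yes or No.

Yes

One bar of 5/4 = 40 thirty-second notes, so 2 bars = 80.
Express everything in thirty-second notes: sixteenth = 2; eighth = 4; dotted quarter = 12; sixteenth = 2; dotted quarter note = 12; thirty-second note = 1; whole note = 32; dotted quarter = 12; dotted sixteenth = 3.
Altogether 2 + 4 + 12 + 2 + 12 + 1 + 32 + 12 + 3 = 80.
80 equals 80, so the answer is Yes.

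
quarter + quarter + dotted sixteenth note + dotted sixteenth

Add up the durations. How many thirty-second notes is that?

Express everything in thirty-second notes: quarter = 8; quarter = 8; dotted sixteenth note = 3; dotted sixteenth = 3.
Sum: 8 + 8 + 3 + 3 = 22 thirty-second notes.

22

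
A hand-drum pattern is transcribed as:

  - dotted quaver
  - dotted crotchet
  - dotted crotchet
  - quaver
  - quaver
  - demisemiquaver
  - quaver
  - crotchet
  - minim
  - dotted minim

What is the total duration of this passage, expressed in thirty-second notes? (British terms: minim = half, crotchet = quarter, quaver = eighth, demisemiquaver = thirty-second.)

Working in thirty-second notes: dotted quaver = 6; dotted crotchet = 12; dotted crotchet = 12; quaver = 4; quaver = 4; demisemiquaver = 1; quaver = 4; crotchet = 8; minim = 16; dotted minim = 24.
Adding: 6 + 12 + 12 + 4 + 4 + 1 + 4 + 8 + 16 + 24 = 91 thirty-second notes.

91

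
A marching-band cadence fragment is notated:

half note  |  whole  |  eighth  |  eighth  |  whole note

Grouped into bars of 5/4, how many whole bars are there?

2

One bar of 5/4 = 10 eighth notes.
Working in eighth notes: half note = 4; whole = 8; eighth = 1; eighth = 1; whole note = 8.
Adding: 4 + 8 + 1 + 1 + 8 = 22.
22 ÷ 10 = 2 complete bars with 2 left over.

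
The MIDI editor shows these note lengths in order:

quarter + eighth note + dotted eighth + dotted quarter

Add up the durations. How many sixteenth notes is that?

15

In sixteenth notes: quarter = 4; eighth note = 2; dotted eighth = 3; dotted quarter = 6.
Adding: 4 + 2 + 3 + 6 = 15 sixteenth notes.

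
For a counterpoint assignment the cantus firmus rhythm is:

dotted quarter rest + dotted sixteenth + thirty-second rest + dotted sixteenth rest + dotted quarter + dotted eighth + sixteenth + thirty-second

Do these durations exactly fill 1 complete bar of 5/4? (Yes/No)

One bar of 5/4 = 40 thirty-second notes.
Working in thirty-second notes: dotted quarter rest = 12; dotted sixteenth = 3; thirty-second rest = 1; dotted sixteenth rest = 3; dotted quarter = 12; dotted eighth = 6; sixteenth = 2; thirty-second = 1.
Adding: 12 + 3 + 1 + 3 + 12 + 6 + 2 + 1 = 40.
40 equals 40, so the answer is Yes.

Yes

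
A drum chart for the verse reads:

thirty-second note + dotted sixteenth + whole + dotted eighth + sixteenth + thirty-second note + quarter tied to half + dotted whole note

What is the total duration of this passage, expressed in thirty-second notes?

Convert each value to thirty-second notes: thirty-second note = 1; dotted sixteenth = 3; whole = 32; dotted eighth = 6; sixteenth = 2; thirty-second note = 1; quarter tied to half (quarter + half) = 24; dotted whole note = 48.
Adding: 1 + 3 + 32 + 6 + 2 + 1 + 24 + 48 = 117 thirty-second notes.

117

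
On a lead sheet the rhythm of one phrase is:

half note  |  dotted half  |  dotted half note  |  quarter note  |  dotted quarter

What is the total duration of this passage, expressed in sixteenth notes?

42

Working in sixteenth notes: half note = 8; dotted half = 12; dotted half note = 12; quarter note = 4; dotted quarter = 6.
Adding: 8 + 12 + 12 + 4 + 6 = 42 sixteenth notes.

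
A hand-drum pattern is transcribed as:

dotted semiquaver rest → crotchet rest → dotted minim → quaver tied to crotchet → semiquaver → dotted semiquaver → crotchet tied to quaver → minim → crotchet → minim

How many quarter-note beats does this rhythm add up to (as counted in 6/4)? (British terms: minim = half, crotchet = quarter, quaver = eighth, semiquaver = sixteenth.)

13

One quarter-note beat = 8 thirty-second notes.
Working in thirty-second notes: dotted semiquaver rest = 3; crotchet rest = 8; dotted minim = 24; quaver tied to crotchet (quaver + crotchet) = 12; semiquaver = 2; dotted semiquaver = 3; crotchet tied to quaver (crotchet + quaver) = 12; minim = 16; crotchet = 8; minim = 16.
Adding: 3 + 8 + 24 + 12 + 2 + 3 + 12 + 16 + 8 + 16 = 104.
104 ÷ 8 = 13 beats.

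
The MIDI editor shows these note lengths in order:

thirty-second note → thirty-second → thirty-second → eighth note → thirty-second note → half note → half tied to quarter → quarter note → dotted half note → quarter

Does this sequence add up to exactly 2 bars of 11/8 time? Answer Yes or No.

One bar of 11/8 = 44 thirty-second notes, so 2 bars = 88.
Each duration in thirty-second notes: thirty-second note = 1; thirty-second = 1; thirty-second = 1; eighth note = 4; thirty-second note = 1; half note = 16; half tied to quarter (half + quarter) = 24; quarter note = 8; dotted half note = 24; quarter = 8.
Altogether 1 + 1 + 1 + 4 + 1 + 16 + 24 + 8 + 24 + 8 = 88.
88 equals 88, so the answer is Yes.

Yes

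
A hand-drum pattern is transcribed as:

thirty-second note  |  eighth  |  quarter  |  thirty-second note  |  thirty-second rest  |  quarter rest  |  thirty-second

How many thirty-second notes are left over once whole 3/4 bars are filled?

One bar of 3/4 = 24 thirty-second notes.
Working in thirty-second notes: thirty-second note = 1; eighth = 4; quarter = 8; thirty-second note = 1; thirty-second rest = 1; quarter rest = 8; thirty-second = 1.
Altogether 1 + 4 + 8 + 1 + 1 + 8 + 1 = 24.
24 ÷ 24 = 1 complete bar with 0 thirty-second notes remaining.

0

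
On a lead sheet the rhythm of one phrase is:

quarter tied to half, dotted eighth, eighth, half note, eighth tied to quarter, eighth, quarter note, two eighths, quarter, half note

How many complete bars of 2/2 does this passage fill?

One bar of 2/2 = 16 sixteenth notes.
In sixteenth notes: quarter tied to half (quarter + half) = 12; dotted eighth = 3; eighth = 2; half note = 8; eighth tied to quarter (eighth + quarter) = 6; eighth = 2; quarter note = 4; eighth = 2; eighth = 2; quarter = 4; half note = 8.
Total: 12 + 3 + 2 + 8 + 6 + 2 + 4 + 2 + 2 + 4 + 8 = 53.
53 ÷ 16 = 3 complete bars with 5 left over.

3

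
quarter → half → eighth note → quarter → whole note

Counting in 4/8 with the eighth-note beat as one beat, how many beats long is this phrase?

One eighth-note beat = 2 sixteenth notes.
In sixteenth notes: quarter = 4; half = 8; eighth note = 2; quarter = 4; whole note = 16.
Sum: 4 + 8 + 2 + 4 + 16 = 34.
34 ÷ 2 = 17 beats.

17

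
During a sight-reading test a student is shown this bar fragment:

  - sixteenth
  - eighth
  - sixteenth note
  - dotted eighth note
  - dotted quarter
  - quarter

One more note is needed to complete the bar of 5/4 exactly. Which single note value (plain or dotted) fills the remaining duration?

The bar of 5/4 = 20 sixteenth notes.
Express everything in sixteenth notes: sixteenth = 1; eighth = 2; sixteenth note = 1; dotted eighth note = 3; dotted quarter = 6; quarter = 4.
Adding: 1 + 2 + 1 + 3 + 6 + 4 = 17.
Remaining: 20 − 17 = 3 sixteenth notes, which is a dotted eighth note.

dotted eighth note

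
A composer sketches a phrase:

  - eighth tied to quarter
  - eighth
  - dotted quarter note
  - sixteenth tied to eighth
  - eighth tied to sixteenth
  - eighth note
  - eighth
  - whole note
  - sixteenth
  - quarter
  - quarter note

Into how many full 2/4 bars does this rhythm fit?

One bar of 2/4 = 8 sixteenth notes.
Working in sixteenth notes: eighth tied to quarter (eighth + quarter) = 6; eighth = 2; dotted quarter note = 6; sixteenth tied to eighth (sixteenth + eighth) = 3; eighth tied to sixteenth (eighth + sixteenth) = 3; eighth note = 2; eighth = 2; whole note = 16; sixteenth = 1; quarter = 4; quarter note = 4.
Sum: 6 + 2 + 6 + 3 + 3 + 2 + 2 + 16 + 1 + 4 + 4 = 49.
49 ÷ 8 = 6 complete bars with 1 left over.

6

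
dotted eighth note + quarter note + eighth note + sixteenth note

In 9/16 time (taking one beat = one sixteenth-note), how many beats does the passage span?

One sixteenth-note beat = 2 thirty-second notes.
Express everything in thirty-second notes: dotted eighth note = 6; quarter note = 8; eighth note = 4; sixteenth note = 2.
Altogether 6 + 8 + 4 + 2 = 20.
20 ÷ 2 = 10 beats.

10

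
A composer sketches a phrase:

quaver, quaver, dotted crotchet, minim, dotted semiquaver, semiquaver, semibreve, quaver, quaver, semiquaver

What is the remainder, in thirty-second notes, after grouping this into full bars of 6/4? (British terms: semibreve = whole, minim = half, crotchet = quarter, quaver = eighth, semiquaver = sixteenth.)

One bar of 6/4 = 48 thirty-second notes.
Each duration in thirty-second notes: quaver = 4; quaver = 4; dotted crotchet = 12; minim = 16; dotted semiquaver = 3; semiquaver = 2; semibreve = 32; quaver = 4; quaver = 4; semiquaver = 2.
Total: 4 + 4 + 12 + 16 + 3 + 2 + 32 + 4 + 4 + 2 = 83.
83 ÷ 48 = 1 complete bar with 35 thirty-second notes remaining.

35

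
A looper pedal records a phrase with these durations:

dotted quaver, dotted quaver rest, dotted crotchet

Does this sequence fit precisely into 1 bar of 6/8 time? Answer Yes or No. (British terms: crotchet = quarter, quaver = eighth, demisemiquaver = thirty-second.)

One bar of 6/8 = 12 sixteenth notes.
Each duration in sixteenth notes: dotted quaver = 3; dotted quaver rest = 3; dotted crotchet = 6.
Sum: 3 + 3 + 6 = 12.
12 equals 12, so the answer is Yes.

Yes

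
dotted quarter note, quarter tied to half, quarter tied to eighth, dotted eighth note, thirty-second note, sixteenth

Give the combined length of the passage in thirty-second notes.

In thirty-second notes: dotted quarter note = 12; quarter tied to half (quarter + half) = 24; quarter tied to eighth (quarter + eighth) = 12; dotted eighth note = 6; thirty-second note = 1; sixteenth = 2.
Sum: 12 + 24 + 12 + 6 + 1 + 2 = 57 thirty-second notes.

57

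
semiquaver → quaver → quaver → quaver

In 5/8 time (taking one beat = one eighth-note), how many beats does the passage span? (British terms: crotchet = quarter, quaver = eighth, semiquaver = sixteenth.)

One eighth-note beat = 2 sixteenth notes.
In sixteenth notes: semiquaver = 1; quaver = 2; quaver = 2; quaver = 2.
Adding: 1 + 2 + 2 + 2 = 7.
7 ÷ 2 = 3.5 beats.

3.5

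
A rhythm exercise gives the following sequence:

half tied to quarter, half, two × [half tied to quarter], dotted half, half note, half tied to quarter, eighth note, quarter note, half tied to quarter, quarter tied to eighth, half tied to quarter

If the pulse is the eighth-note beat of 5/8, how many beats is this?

56

One eighth-note beat = 2 sixteenth notes.
Convert each value to sixteenth notes: half tied to quarter (half + quarter) = 12; half = 8; half tied to quarter (half + quarter) = 12; half tied to quarter (half + quarter) = 12; dotted half = 12; half note = 8; half tied to quarter (half + quarter) = 12; eighth note = 2; quarter note = 4; half tied to quarter (half + quarter) = 12; quarter tied to eighth (quarter + eighth) = 6; half tied to quarter (half + quarter) = 12.
Altogether 12 + 8 + 12 + 12 + 12 + 8 + 12 + 2 + 4 + 12 + 6 + 12 = 112.
112 ÷ 2 = 56 beats.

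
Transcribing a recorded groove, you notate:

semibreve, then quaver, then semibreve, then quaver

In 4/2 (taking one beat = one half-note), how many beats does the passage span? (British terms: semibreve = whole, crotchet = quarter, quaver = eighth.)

4.5

One half-note beat = 4 eighth notes.
Express everything in eighth notes: semibreve = 8; quaver = 1; semibreve = 8; quaver = 1.
Total: 8 + 1 + 8 + 1 = 18.
18 ÷ 4 = 4.5 beats.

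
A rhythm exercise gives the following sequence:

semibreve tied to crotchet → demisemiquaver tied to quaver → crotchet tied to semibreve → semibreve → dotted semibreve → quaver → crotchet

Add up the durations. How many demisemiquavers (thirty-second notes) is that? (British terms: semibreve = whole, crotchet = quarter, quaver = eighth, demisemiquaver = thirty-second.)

Express everything in thirty-second notes: semibreve tied to crotchet (semibreve + crotchet) = 40; demisemiquaver tied to quaver (demisemiquaver + quaver) = 5; crotchet tied to semibreve (crotchet + semibreve) = 40; semibreve = 32; dotted semibreve = 48; quaver = 4; crotchet = 8.
Altogether 40 + 5 + 40 + 32 + 48 + 4 + 8 = 177 thirty-second notes.

177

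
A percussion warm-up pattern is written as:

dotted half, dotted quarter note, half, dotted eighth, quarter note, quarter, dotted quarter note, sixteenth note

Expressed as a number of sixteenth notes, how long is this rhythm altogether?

44

Working in sixteenth notes: dotted half = 12; dotted quarter note = 6; half = 8; dotted eighth = 3; quarter note = 4; quarter = 4; dotted quarter note = 6; sixteenth note = 1.
Sum: 12 + 6 + 8 + 3 + 4 + 4 + 6 + 1 = 44 sixteenth notes.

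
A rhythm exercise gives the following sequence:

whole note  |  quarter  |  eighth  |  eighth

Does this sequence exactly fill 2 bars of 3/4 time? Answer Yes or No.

One bar of 3/4 = 6 eighth notes, so 2 bars = 12.
Express everything in eighth notes: whole note = 8; quarter = 2; eighth = 1; eighth = 1.
Altogether 8 + 2 + 1 + 1 = 12.
12 equals 12, so the answer is Yes.

Yes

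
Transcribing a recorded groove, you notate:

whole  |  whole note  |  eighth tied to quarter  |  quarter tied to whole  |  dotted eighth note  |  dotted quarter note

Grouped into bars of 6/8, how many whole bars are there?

5

One bar of 6/8 = 12 sixteenth notes.
Express everything in sixteenth notes: whole = 16; whole note = 16; eighth tied to quarter (eighth + quarter) = 6; quarter tied to whole (quarter + whole) = 20; dotted eighth note = 3; dotted quarter note = 6.
Adding: 16 + 16 + 6 + 20 + 3 + 6 = 67.
67 ÷ 12 = 5 complete bars with 7 left over.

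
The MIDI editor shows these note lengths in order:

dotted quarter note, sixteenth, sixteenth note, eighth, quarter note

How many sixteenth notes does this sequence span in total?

Express everything in sixteenth notes: dotted quarter note = 6; sixteenth = 1; sixteenth note = 1; eighth = 2; quarter note = 4.
Altogether 6 + 1 + 1 + 2 + 4 = 14 sixteenth notes.

14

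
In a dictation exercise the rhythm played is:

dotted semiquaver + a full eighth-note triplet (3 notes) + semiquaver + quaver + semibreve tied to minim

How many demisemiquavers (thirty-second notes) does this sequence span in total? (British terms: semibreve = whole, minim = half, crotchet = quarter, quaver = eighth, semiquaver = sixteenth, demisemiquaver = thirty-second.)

Convert each value to thirty-second notes: dotted semiquaver = 3; a full eighth-note triplet (3 notes) (three triplet eighths span one quarter) = 8; semiquaver = 2; quaver = 4; semibreve tied to minim (semibreve + minim) = 48.
Altogether 3 + 8 + 2 + 4 + 48 = 65 thirty-second notes.

65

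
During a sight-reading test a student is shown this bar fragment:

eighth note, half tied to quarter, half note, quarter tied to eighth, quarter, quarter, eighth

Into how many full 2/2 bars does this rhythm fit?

One bar of 2/2 = 8 eighth notes.
Express everything in eighth notes: eighth note = 1; half tied to quarter (half + quarter) = 6; half note = 4; quarter tied to eighth (quarter + eighth) = 3; quarter = 2; quarter = 2; eighth = 1.
Altogether 1 + 6 + 4 + 3 + 2 + 2 + 1 = 19.
19 ÷ 8 = 2 complete bars with 3 left over.

2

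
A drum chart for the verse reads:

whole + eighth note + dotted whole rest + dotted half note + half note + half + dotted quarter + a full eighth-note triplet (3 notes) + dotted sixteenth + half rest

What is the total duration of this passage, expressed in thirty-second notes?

In thirty-second notes: whole = 32; eighth note = 4; dotted whole rest = 48; dotted half note = 24; half note = 16; half = 16; dotted quarter = 12; a full eighth-note triplet (3 notes) (three triplet eighths span one quarter) = 8; dotted sixteenth = 3; half rest = 16.
Total: 32 + 4 + 48 + 24 + 16 + 16 + 12 + 8 + 3 + 16 = 179 thirty-second notes.

179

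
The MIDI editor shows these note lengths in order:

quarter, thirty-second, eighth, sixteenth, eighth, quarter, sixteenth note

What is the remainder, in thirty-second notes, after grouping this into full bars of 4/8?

13

One bar of 4/8 = 16 thirty-second notes.
Convert each value to thirty-second notes: quarter = 8; thirty-second = 1; eighth = 4; sixteenth = 2; eighth = 4; quarter = 8; sixteenth note = 2.
Altogether 8 + 1 + 4 + 2 + 4 + 8 + 2 = 29.
29 ÷ 16 = 1 complete bar with 13 thirty-second notes remaining.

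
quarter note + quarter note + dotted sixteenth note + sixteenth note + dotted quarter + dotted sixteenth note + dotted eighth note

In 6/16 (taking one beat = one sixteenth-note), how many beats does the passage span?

One sixteenth-note beat = 2 thirty-second notes.
Each duration in thirty-second notes: quarter note = 8; quarter note = 8; dotted sixteenth note = 3; sixteenth note = 2; dotted quarter = 12; dotted sixteenth note = 3; dotted eighth note = 6.
Altogether 8 + 8 + 3 + 2 + 12 + 3 + 6 = 42.
42 ÷ 2 = 21 beats.

21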